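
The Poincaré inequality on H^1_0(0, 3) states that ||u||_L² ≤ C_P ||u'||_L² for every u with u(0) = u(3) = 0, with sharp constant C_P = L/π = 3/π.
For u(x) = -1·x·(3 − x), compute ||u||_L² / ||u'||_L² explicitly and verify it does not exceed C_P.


||u||_L² / ||u'||_L² = 3*sqrt(10)/10 < C_P = 3/π.

u(x) = -1·x·(3 − x), so u'(x) = 2*x - 3.
u(x) = -1·x·(3 − x) vanishes at x = 0 and x = 3, so u ∈ H^1_0(0, 3). Differentiate via the product rule and integrate the resulting polynomials term by term.
  ∫_0^3 u² dx = ∫_0^3 (x^4 - 6*x^3 + 9*x^2) dx. Term by term:
    ∫_0^3 x^4 dx = 243/5;  ∫_0^3 -6*x^3 dx = -243/2;  ∫_0^3 9*x^2 dx = 81.
  Sum: 243/5 − 243/2 + 81 = 81/10.
  ∫_0^3 (u')² dx = ∫_0^3 (4*x^2 - 12*x + 9) dx. Term by term:
    ∫_0^3 4*x^2 dx = 36;  ∫_0^3 -12*x dx = -54;  ∫_0^3 9 dx = 27.
  Sum: 36 − 54 + 27 = 9.
∫_0^3 u² dx = 81/10, so ||u||_L² = 9*sqrt(10)/10.
∫_0^3 (u')² dx = 9, so ||u'||_L² = 3.
Ratio ||u||_L² / ||u'||_L² = 3*sqrt(10)/10.
Sharp Poincaré constant on H^1_0(0, 3) is C_P = L/π = 3/π, achieved by sin(π/3·x).
A polynomial bump cannot attain the sharp Poincaré constant (only the first sine eigenfunction does), so the ratio is strictly less than C_P, consistent with ||u||_L² ≤ C_P ||u'||_L².


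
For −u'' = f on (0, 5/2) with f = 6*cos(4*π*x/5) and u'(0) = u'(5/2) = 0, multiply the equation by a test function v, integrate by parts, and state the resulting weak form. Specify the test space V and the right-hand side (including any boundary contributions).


V = H^1(0, 5/2) (no boundary constraint on v; u is determined up to an additive constant); weak form: ∫_0^5/2 u'v' dx = ∫_0^5/2 (6*cos(4*π*x/5)) v dx for all v ∈ V.

Multiply both sides by a test function v and integrate from 0 to 5/2:
  ∫_0^5/2 −u''(x) v(x) dx = ∫_0^5/2 f(x) v(x) dx.
Integrate the LHS by parts once:
  ∫_0^5/2 −u'' v dx = −[u'(x) v(x)]_0^5/2 + ∫_0^5/2 u'(x) v'(x) dx.
Thus ∫_0^5/2 u'(x) v'(x) dx = ∫_0^5/2 f(x) v(x) dx + [u'(x) v(x)]_0^5/2.
Choose V so that boundary terms are either known or forced to vanish.
u has homogeneous Neumann: u'(0) = u'(5/2) = 0. So [u' v]_0^5/2 = 0·v(5/2) − 0·v(0) = 0 for any v; take V = H^1(0, 5/2).
Weak formulation: find u (satisfying any essential BC) such that ∫_0^5/2 u'(x) v'(x) dx = ∫_0^5/2 f v dx for all v ∈ V (homogeneous Neumann, so boundary terms vanish).
Substituting f(x) = 6*cos(4*π*x/5), the right-hand side is ∫_0^5/2 (6*cos(4*π*x/5)) v dx.
Compatibility check (pure Neumann): taking v ≡ 1 ∈ V gives 0 = ∫_0^5/2 f dx + (0) − (0), i.e. ∫_0^5/2 f dx must equal u'(0) − u'(5/2) = 0. Indeed ∫_0^5/2 (6*cos(4*π*x/5)) dx = 0, so the data are compatible. The solution is then unique only up to an additive constant (fix it e.g. by requiring ∫_0^5/2 u dx = 0).


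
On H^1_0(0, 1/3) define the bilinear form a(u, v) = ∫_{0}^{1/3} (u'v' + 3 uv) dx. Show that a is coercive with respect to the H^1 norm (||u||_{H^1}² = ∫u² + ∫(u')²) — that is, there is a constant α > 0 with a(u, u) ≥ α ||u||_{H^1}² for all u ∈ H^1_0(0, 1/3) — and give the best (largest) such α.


α = 1

Coercivity of a(·,·) on H^1_0(0, 1/3) means a(u, u) ≥ α ||u||_{H^1}² for every u ∈ H^1_0.
The interval has length L = 1/3, and Poincaré/coercivity depend only on L. Here a(u, u) = ∫(u')² + (3)·∫u².
Here c = 3 ≥ 1, so a(u,u) = ∫(u')² + c∫u² ≥ ∫(u')² + ∫u² = ||u||_{H^1}², i.e. α = 1 works. No larger α is possible: a(u,u) ≥ α||u||_{H^1}² means (1−α)∫(u')² ≥ (α−c)∫u², and for the modes u_n = sin(nπ(x−x₀)/L) (x₀ the left endpoint) one has ∫u_n²/∫(u_n')² = (L/(nπ))² → 0, so a(u_n,u_n)/||u_n||_{H^1}² → 1. Hence the optimal constant is α = 1.
Therefore α = 1.


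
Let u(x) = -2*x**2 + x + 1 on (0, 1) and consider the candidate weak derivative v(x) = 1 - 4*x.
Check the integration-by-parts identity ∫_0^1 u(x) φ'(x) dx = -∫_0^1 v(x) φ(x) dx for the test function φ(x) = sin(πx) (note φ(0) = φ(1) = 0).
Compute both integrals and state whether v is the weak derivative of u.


LHS = 2/π, RHS = 2/π. Yes, v = u' weakly.

u(x) = -2*x**2 + x + 1, classical derivative u'(x) = 1 - 4*x.
φ(x) = sin(πx), so φ'(x) = π*cos(π*x).
Note φ(0) = φ(1) = 0, so the boundary term u·φ vanishes.
LHS = ∫_0^1 u(x) φ'(x) dx = ∫_0^1 (-2*π*x^2*cos(π*x) + π*x*cos(π*x) + π*cos(π*x)) dx. Term by term:
  ∫_0^1 π*cos(π*x) dx = 0;  ∫_0^1 π*x*cos(π*x) dx = -2/π;  ∫_0^1 -2*π*x^2*cos(π*x) dx = 4/π.
Sum: 0 − 2/π + 4/π = 2/π.
So LHS = 2/π.
∫_0^1 v(x) φ(x) dx = ∫_0^1 (-4*x*sin(π*x) + sin(π*x)) dx. Term by term:
  ∫_0^1 -4*x*sin(π*x) dx = -4/π;  ∫_0^1 sin(π*x) dx = 2/π.
Sum: -4/π + 2/π = -2/π.
So RHS = -∫_0^1 v(x) φ(x) dx = 2/π.
LHS = RHS, so the identity holds for this test φ.
Moreover u is smooth here and v(x) = u'(x) = 1 - 4*x pointwise, so the identity holds for every test function. Hence v is the weak derivative of u.


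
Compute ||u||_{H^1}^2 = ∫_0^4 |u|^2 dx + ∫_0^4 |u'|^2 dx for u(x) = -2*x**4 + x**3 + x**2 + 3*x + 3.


||u||_{H^1}^2 = 56936744/315

The H^1 norm (squared) on an interval (0, L) is
  ||u||_{H^1}^2 = ∫_0^L u(x)^2 dx + ∫_0^L u'(x)^2 dx.
Compute u'(x) = -8*x**3 + 3*x**2 + 2*x + 3.
Then u(x)^2 = 4*x**8 - 4*x**7 - 3*x**6 - 10*x**5 - 5*x**4 + 12*x**3 + 15*x**2 + 18*x + 9 and u'(x)^2 = 64*x**6 - 48*x**5 - 23*x**4 - 36*x**3 + 22*x**2 + 12*x + 9.
Integrate each monomial from 0 to 4 using ∫_0^4 c·x^n dx = c·4^(n+1)/(n+1):
  ∫_0^4 u(x)^2 dx = ∫_0^4 (4*x^8 - 4*x^7 - 3*x^6 - 10*x^5 - 5*x^4 + 12*x^3 + 15*x^2 + 18*x + 9) dx. Term by term:
    ∫_0^4 4*x^8 dx = 1048576/9;  ∫_0^4 -4*x^7 dx = -32768;  ∫_0^4 -3*x^6 dx = -49152/7;
    ∫_0^4 -10*x^5 dx = -20480/3;  ∫_0^4 -5*x^4 dx = -1024;  ∫_0^4 12*x^3 dx = 768;
    ∫_0^4 15*x^2 dx = 320;  ∫_0^4 18*x dx = 144;  ∫_0^4 9 dx = 36.
  Sum: 1048576/9 − 32768 − 49152/7 − 20480/3 − 1024 + 768 + 320 + 144 + 36 = 4418572/63.
  ∫_0^4 u'(x)^2 dx = ∫_0^4 (64*x^6 - 48*x^5 - 23*x^4 - 36*x^3 + 22*x^2 + 12*x + 9) dx. Term by term:
    ∫_0^4 64*x^6 dx = 1048576/7;  ∫_0^4 -48*x^5 dx = -32768;  ∫_0^4 -23*x^4 dx = -23552/5;
    ∫_0^4 -36*x^3 dx = -2304;  ∫_0^4 22*x^2 dx = 1408/3;  ∫_0^4 12*x dx = 96;
    ∫_0^4 9 dx = 36.
  Sum: 1048576/7 − 32768 − 23552/5 − 2304 + 1408/3 + 96 + 36 = 11614628/105.
Adding: ||u||_{H^1}^2 = 4418572/63 + 11614628/105 = 56936744/315.


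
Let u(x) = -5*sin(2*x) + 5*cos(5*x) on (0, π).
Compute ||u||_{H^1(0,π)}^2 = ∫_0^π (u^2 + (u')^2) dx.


||u||_{H^1(0,π)}^2 = 5200/21 + 775*π/2

u'(x) = -25*sin(5*x) - 10*cos(2*x).
Expand u² and (u')² and integrate term by term on (0, π), using: for integers n ≥ 1, ∫_0^π sin²(nx) dx = ∫_0^π cos²(nx) dx = π/2; for n ≠ n', ∫_0^π sin(nx)sin(n'x) dx = ∫_0^π cos(nx)cos(n'x) dx = 0; and by product-to-sum, ∫_0^π sin(nx)cos(n'x) dx = ½∫_0^π [sin((n+n')x) + sin((n−n')x)] dx, which is 0 when n+n' is even and 2n/(n²−n'²) when n+n' is odd (it need not vanish on (0, π)).
  u² squared terms: (-5)²·∫sin(2x)² dx = 25·π/2 = 25*π/2;  (5)²·∫cos(5x)² dx = 25·π/2 = 25*π/2.
  u² cross terms: 2·(-5)·(5)·∫sin(2x)·cos(5x) dx = -50·(-4/21) = 200/21.
  So ∫_0^π u² dx = 25*π/2 + 25*π/2 + 200/21 = 200/21 + 25*π.
  (u')² squared terms: (-25)²·∫sin(5x)² dx = 625·π/2 = 625*π/2;  (-10)²·∫cos(2x)² dx = 100·π/2 = 50*π.
  (u')² cross terms: 2·(-25)·(-10)·∫sin(5x)·cos(2x) dx = 500·(10/21) = 5000/21.
  So ∫_0^π (u')² dx = 625*π/2 + 50*π + 5000/21 = 5000/21 + 725*π/2.
||u||_{H^1}^2 = (200/21 + 25*π) + (5000/21 + 725*π/2) = 5200/21 + 775*π/2.


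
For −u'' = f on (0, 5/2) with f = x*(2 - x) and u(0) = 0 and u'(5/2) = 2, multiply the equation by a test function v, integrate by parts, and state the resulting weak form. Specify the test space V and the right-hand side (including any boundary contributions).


V = {v ∈ H^1(0, 5/2) : v(0) = 0} (test functions vanish at x = 0 where u is specified); weak form: ∫_0^5/2 u'v' dx = ∫_0^5/2 (x*(2 - x)) v dx + 2·v(5/2) for all v ∈ V.

Multiply both sides by a test function v and integrate from 0 to 5/2:
  ∫_0^5/2 −u''(x) v(x) dx = ∫_0^5/2 f(x) v(x) dx.
Integrate the LHS by parts once:
  ∫_0^5/2 −u'' v dx = −[u'(x) v(x)]_0^5/2 + ∫_0^5/2 u'(x) v'(x) dx.
Thus ∫_0^5/2 u'(x) v'(x) dx = ∫_0^5/2 f(x) v(x) dx + [u'(x) v(x)]_0^5/2.
Choose V so that boundary terms are either known or forced to vanish.
Mixed BC: u(0) = 0 (Dirichlet) and u'(5/2) = 2 (Neumann). Define V = {v ∈ H^1(0, 5/2) : v(0) = 0}. Then [u' v]_0^5/2 = u'(5/2)·v(5/2) − u'(0)·0 = 2·v(5/2).
Weak formulation: find u (satisfying any essential BC) such that ∫_0^5/2 u'(x) v'(x) dx = ∫_0^5/2 f v dx + 2·v(5/2) for all v ∈ V (Dirichlet at 0 absorbed into V; Neumann datum at x = 5/2 contributes the boundary term).
Substituting f(x) = x*(2 - x), the right-hand side is ∫_0^5/2 (x*(2 - x)) v dx + 2·v(5/2).


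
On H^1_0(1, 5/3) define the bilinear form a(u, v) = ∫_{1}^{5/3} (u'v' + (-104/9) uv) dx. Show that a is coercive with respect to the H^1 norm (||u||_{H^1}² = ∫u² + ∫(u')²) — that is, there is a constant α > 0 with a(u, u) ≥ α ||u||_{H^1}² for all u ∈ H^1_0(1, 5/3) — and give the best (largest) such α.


α = (-416 + 81*π^2)/(9*(4 + 9*π^2))

Coercivity of a(·,·) on H^1_0(1, 5/3) means a(u, u) ≥ α ||u||_{H^1}² for every u ∈ H^1_0.
The interval has length L = 2/3, and Poincaré/coercivity depend only on L. Here a(u, u) = ∫(u')² + (-104/9)·∫u².
Here c = -104/9 < 0 with |c| < (π/L)² = 9*π^2/4, so coercivity still holds. The condition a(u,u) ≥ α||u||_{H^1}² reads (1−α)∫(u')² ≥ (α−c)∫u². Any admissible α is ≤ 1 (rapidly oscillating u have ∫u²/∫(u')² → 0), and α = 1 would force 0 ≥ (1−c)∫u², impossible since c < 1; so 1−α > 0. By the sharp Poincaré inequality on H^1_0 of an interval of length L, ∫(u')² ≥ (π/L)²∫u² with equality for the first sine mode sin(π(x−x₀)/L) (x₀ the left endpoint), so the inequality holds for all u iff (1−α)(π/L)² ≥ α − c, i.e. α ≤ ((π/L)² + c)/((π/L)² + 1) = (1 + c(L/π)²)/(1 + (L/π)²). (Direct route, valid since c ≤ 0: Poincaré gives c∫u² ≥ c(L/π)²∫(u')², so a(u,u) ≥ (1 + c(L/π)²)∫(u')², while ||u||_{H^1}² ≤ (1 + (L/π)²)∫(u')²; dividing yields the same α.) With (π/L)² = 9*π^2/4 and c = -104/9, the largest admissible constant is α = ((π/L)² + c)/((π/L)² + 1).
Simplifying, α = (-416 + 81*π^2)/(9*(4 + 9*π^2)).


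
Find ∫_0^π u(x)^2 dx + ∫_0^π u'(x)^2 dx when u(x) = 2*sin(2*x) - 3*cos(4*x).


||u||_{H^1(0,π)}^2 = 173*π/2

u'(x) = 12*sin(4*x) + 4*cos(2*x).
Expand u² and (u')² and integrate term by term on (0, π), using: for integers n ≥ 1, ∫_0^π sin²(nx) dx = ∫_0^π cos²(nx) dx = π/2; for n ≠ n', ∫_0^π sin(nx)sin(n'x) dx = ∫_0^π cos(nx)cos(n'x) dx = 0; and by product-to-sum, ∫_0^π sin(nx)cos(n'x) dx = ½∫_0^π [sin((n+n')x) + sin((n−n')x)] dx, which is 0 when n+n' is even and 2n/(n²−n'²) when n+n' is odd (it need not vanish on (0, π)).
  u² squared terms: (-3)²·∫cos(4x)² dx = 9·π/2 = 9*π/2;  (2)²·∫sin(2x)² dx = 4·π/2 = 2*π.
  u² cross terms: 2·(-3)·(2)·∫cos(4x)·sin(2x) dx = -12·(0) = 0.
  So ∫_0^π u² dx = 9*π/2 + 2*π + 0 = 13*π/2.
  (u')² squared terms: (4)²·∫cos(2x)² dx = 16·π/2 = 8*π;  (12)²·∫sin(4x)² dx = 144·π/2 = 72*π.
  (u')² cross terms: 2·(4)·(12)·∫cos(2x)·sin(4x) dx = 96·(0) = 0.
  So ∫_0^π (u')² dx = 8*π + 72*π + 0 = 80*π.
||u||_{H^1}^2 = (13*π/2) + (80*π) = 173*π/2.


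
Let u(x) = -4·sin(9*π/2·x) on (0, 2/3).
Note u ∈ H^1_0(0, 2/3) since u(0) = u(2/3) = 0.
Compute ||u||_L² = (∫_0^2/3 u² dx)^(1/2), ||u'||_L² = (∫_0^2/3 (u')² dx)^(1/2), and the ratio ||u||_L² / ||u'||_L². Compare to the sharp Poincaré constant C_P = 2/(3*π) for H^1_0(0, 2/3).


||u||_L² / ||u'||_L² = 2/(9*π) < C_P = 2/(3*π).

u(x) = -4·sin(9*π/2·x), so u'(x) = -18*π*cos(9*π*x/2).
Writing u(x) = A·sin(kπx/L) with A = -4 and k = 3, use ∫_0^L sin²(kπx/L) dx = L/2 and ∫_0^L cos²(kπx/L) dx = L/2.
u² = 16·sin²(9*π/2·x) and (u')² = 324*π^2·cos²(9*π/2·x), and each of sin², cos² integrates to L/2 = 1/3 over (0, 2/3).
∫_0^2/3 u² dx = 16/3, so ||u||_L² = 4*sqrt(3)/3.
∫_0^2/3 (u')² dx = 108*π^2, so ||u'||_L² = 6*sqrt(3)*π.
Ratio ||u||_L² / ||u'||_L² = 2/(9*π).
Sharp Poincaré constant on H^1_0(0, 2/3) is C_P = L/π = 2/(3*π), achieved by sin(3*π/2·x).
This is the k = 3 harmonic; the ratio L/(kπ) is strictly less than C_P = L/π, consistent with the sharp inequality ||u||_L² ≤ C_P ||u'||_L².


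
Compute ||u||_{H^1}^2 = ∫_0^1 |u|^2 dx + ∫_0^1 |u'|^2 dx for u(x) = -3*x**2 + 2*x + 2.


||u||_{H^1}^2 = 122/15

The H^1 norm (squared) on an interval (0, L) is
  ||u||_{H^1}^2 = ∫_0^L u(x)^2 dx + ∫_0^L u'(x)^2 dx.
Compute u'(x) = 2 - 6*x.
Then u(x)^2 = 9*x**4 - 12*x**3 - 8*x**2 + 8*x + 4 and u'(x)^2 = 36*x**2 - 24*x + 4.
Integrate each monomial from 0 to 1 using ∫_0^1 c·x^n dx = c·1^(n+1)/(n+1):
  ∫_0^1 u(x)^2 dx = ∫_0^1 (9*x^4 - 12*x^3 - 8*x^2 + 8*x + 4) dx. Term by term:
    ∫_0^1 9*x^4 dx = 9/5;  ∫_0^1 -12*x^3 dx = -3;  ∫_0^1 -8*x^2 dx = -8/3;
    ∫_0^1 8*x dx = 4;  ∫_0^1 4 dx = 4.
  Sum: 9/5 − 3 − 8/3 + 4 + 4 = 62/15.
  ∫_0^1 u'(x)^2 dx = ∫_0^1 (36*x^2 - 24*x + 4) dx. Term by term:
    ∫_0^1 36*x^2 dx = 12;  ∫_0^1 -24*x dx = -12;  ∫_0^1 4 dx = 4.
  Sum: 12 − 12 + 4 = 4.
Adding: ||u||_{H^1}^2 = 62/15 + 4 = 122/15.


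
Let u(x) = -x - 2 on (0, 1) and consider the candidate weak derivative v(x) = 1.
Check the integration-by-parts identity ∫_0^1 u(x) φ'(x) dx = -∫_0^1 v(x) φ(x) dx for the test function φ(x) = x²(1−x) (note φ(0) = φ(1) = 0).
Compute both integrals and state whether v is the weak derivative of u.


LHS = 1/12, RHS = -1/12. No, v is not the weak derivative of u.

u(x) = -x - 2, classical derivative u'(x) = -1.
φ(x) = x²(1−x), so φ'(x) = x*(2 - 3*x).
Note φ(0) = φ(1) = 0, so the boundary term u·φ vanishes.
LHS = ∫_0^1 u(x) φ'(x) dx = ∫_0^1 (3*x^3 + 4*x^2 - 4*x) dx. Term by term:
  ∫_0^1 3*x^3 dx = 3/4;  ∫_0^1 4*x^2 dx = 4/3;  ∫_0^1 -4*x dx = -2.
Sum: 3/4 + 4/3 − 2 = 1/12.
So LHS = 1/12.
∫_0^1 v(x) φ(x) dx = ∫_0^1 (-x^3 + x^2) dx. Term by term:
  ∫_0^1 -x^3 dx = -1/4;  ∫_0^1 x^2 dx = 1/3.
Sum: -1/4 + 1/3 = 1/12.
So RHS = -∫_0^1 v(x) φ(x) dx = -1/12.
LHS − RHS = 1/6 ≠ 0, so the identity fails.
(For a valid weak derivative the identity must hold for EVERY test function, in particular this one. The failure shows v is NOT the weak derivative of u.)
Correct weak derivative would be u'(x) = -1.


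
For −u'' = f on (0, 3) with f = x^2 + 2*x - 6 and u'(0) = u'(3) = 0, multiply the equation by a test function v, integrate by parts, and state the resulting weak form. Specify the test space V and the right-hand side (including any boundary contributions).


V = H^1(0, 3) (no boundary constraint on v; u is determined up to an additive constant); weak form: ∫_0^3 u'v' dx = ∫_0^3 (x^2 + 2*x - 6) v dx for all v ∈ V.

Multiply both sides by a test function v and integrate from 0 to 3:
  ∫_0^3 −u''(x) v(x) dx = ∫_0^3 f(x) v(x) dx.
Integrate the LHS by parts once:
  ∫_0^3 −u'' v dx = −[u'(x) v(x)]_0^3 + ∫_0^3 u'(x) v'(x) dx.
Thus ∫_0^3 u'(x) v'(x) dx = ∫_0^3 f(x) v(x) dx + [u'(x) v(x)]_0^3.
Choose V so that boundary terms are either known or forced to vanish.
u has homogeneous Neumann: u'(0) = u'(3) = 0. So [u' v]_0^3 = 0·v(3) − 0·v(0) = 0 for any v; take V = H^1(0, 3).
Weak formulation: find u (satisfying any essential BC) such that ∫_0^3 u'(x) v'(x) dx = ∫_0^3 f v dx for all v ∈ V (homogeneous Neumann, so boundary terms vanish).
Substituting f(x) = x^2 + 2*x - 6, the right-hand side is ∫_0^3 (x^2 + 2*x - 6) v dx.
Compatibility check (pure Neumann): taking v ≡ 1 ∈ V gives 0 = ∫_0^3 f dx + (0) − (0), i.e. ∫_0^3 f dx must equal u'(0) − u'(3) = 0. Indeed ∫_0^3 (x^2 + 2*x - 6) dx = 0, so the data are compatible. The solution is then unique only up to an additive constant (fix it e.g. by requiring ∫_0^3 u dx = 0).


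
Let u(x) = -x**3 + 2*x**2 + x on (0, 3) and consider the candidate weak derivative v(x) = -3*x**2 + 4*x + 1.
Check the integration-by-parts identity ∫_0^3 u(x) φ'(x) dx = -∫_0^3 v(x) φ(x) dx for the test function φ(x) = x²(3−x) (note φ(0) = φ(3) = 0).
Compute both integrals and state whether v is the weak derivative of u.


LHS = 351/20, RHS = 351/20. Yes, v = u' weakly.

u(x) = -x**3 + 2*x**2 + x, classical derivative u'(x) = -3*x**2 + 4*x + 1.
φ(x) = x²(3−x), so φ'(x) = 3*x*(2 - x).
Note φ(0) = φ(3) = 0, so the boundary term u·φ vanishes.
LHS = ∫_0^3 u(x) φ'(x) dx = ∫_0^3 (3*x^5 - 12*x^4 + 9*x^3 + 6*x^2) dx. Term by term:
  ∫_0^3 3*x^5 dx = 729/2;  ∫_0^3 -12*x^4 dx = -2916/5;  ∫_0^3 9*x^3 dx = 729/4;
  ∫_0^3 6*x^2 dx = 54.
Sum: 729/2 − 2916/5 + 729/4 + 54 = 351/20.
So LHS = 351/20.
∫_0^3 v(x) φ(x) dx = ∫_0^3 (3*x^5 - 13*x^4 + 11*x^3 + 3*x^2) dx. Term by term:
  ∫_0^3 3*x^5 dx = 729/2;  ∫_0^3 -13*x^4 dx = -3159/5;  ∫_0^3 11*x^3 dx = 891/4;
  ∫_0^3 3*x^2 dx = 27.
Sum: 729/2 − 3159/5 + 891/4 + 27 = -351/20.
So RHS = -∫_0^3 v(x) φ(x) dx = 351/20.
LHS = RHS, so the identity holds for this test φ.
Moreover u is smooth here and v(x) = u'(x) = -3*x**2 + 4*x + 1 pointwise, so the identity holds for every test function. Hence v is the weak derivative of u.


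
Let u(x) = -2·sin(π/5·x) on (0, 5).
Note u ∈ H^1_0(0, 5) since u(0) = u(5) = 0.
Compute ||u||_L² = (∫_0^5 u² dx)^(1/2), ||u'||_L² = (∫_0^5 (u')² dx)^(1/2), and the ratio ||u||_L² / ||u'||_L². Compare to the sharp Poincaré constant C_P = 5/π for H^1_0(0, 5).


||u||_L² / ||u'||_L² = 5/π = C_P.

u(x) = -2·sin(π/5·x), so u'(x) = -2*π*cos(π*x/5)/5.
Writing u(x) = A·sin(kπx/L) with A = -2 and k = 1, use ∫_0^L sin²(kπx/L) dx = L/2 and ∫_0^L cos²(kπx/L) dx = L/2.
u² = 4·sin²(π/5·x) and (u')² = 4*π^2/25·cos²(π/5·x), and each of sin², cos² integrates to L/2 = 5/2 over (0, 5).
∫_0^5 u² dx = 10, so ||u||_L² = sqrt(10).
∫_0^5 (u')² dx = 2*π^2/5, so ||u'||_L² = sqrt(10)*π/5.
Ratio ||u||_L² / ||u'||_L² = 5/π.
Sharp Poincaré constant on H^1_0(0, 5) is C_P = L/π = 5/π, achieved by sin(π/5·x).
This is the k = 1 eigenfunction (up to amplitude), so the ratio equals the sharp Poincaré constant exactly.


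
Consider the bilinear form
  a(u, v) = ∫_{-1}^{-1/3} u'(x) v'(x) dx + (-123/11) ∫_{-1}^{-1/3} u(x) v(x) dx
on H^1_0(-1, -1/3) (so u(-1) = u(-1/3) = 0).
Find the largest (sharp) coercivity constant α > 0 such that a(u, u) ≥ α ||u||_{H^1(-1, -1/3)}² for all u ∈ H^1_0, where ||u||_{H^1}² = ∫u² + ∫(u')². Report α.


α = 3*(-164 + 33*π^2)/(11*(4 + 9*π^2))

Coercivity of a(·,·) on H^1_0(-1, -1/3) means a(u, u) ≥ α ||u||_{H^1}² for every u ∈ H^1_0.
The interval has length L = 2/3, and Poincaré/coercivity depend only on L. Here a(u, u) = ∫(u')² + (-123/11)·∫u².
Here c = -123/11 < 0 with |c| < (π/L)² = 9*π^2/4, so coercivity still holds. The condition a(u,u) ≥ α||u||_{H^1}² reads (1−α)∫(u')² ≥ (α−c)∫u². Any admissible α is ≤ 1 (rapidly oscillating u have ∫u²/∫(u')² → 0), and α = 1 would force 0 ≥ (1−c)∫u², impossible since c < 1; so 1−α > 0. By the sharp Poincaré inequality on H^1_0 of an interval of length L, ∫(u')² ≥ (π/L)²∫u² with equality for the first sine mode sin(π(x−x₀)/L) (x₀ the left endpoint), so the inequality holds for all u iff (1−α)(π/L)² ≥ α − c, i.e. α ≤ ((π/L)² + c)/((π/L)² + 1) = (1 + c(L/π)²)/(1 + (L/π)²). (Direct route, valid since c ≤ 0: Poincaré gives c∫u² ≥ c(L/π)²∫(u')², so a(u,u) ≥ (1 + c(L/π)²)∫(u')², while ||u||_{H^1}² ≤ (1 + (L/π)²)∫(u')²; dividing yields the same α.) With (π/L)² = 9*π^2/4 and c = -123/11, the largest admissible constant is α = ((π/L)² + c)/((π/L)² + 1).
Simplifying, α = 3*(-164 + 33*π^2)/(11*(4 + 9*π^2)).


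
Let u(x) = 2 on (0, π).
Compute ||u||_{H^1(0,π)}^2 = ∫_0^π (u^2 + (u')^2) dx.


||u||_{H^1(0,π)}^2 = 4*π

u'(x) = 0.
Expand u² and (u')² and integrate term by term on (0, π), using: for integers n ≥ 1, ∫_0^π sin²(nx) dx = ∫_0^π cos²(nx) dx = π/2; for n ≠ n', ∫_0^π sin(nx)sin(n'x) dx = ∫_0^π cos(nx)cos(n'x) dx = 0; and by product-to-sum, ∫_0^π sin(nx)cos(n'x) dx = ½∫_0^π [sin((n+n')x) + sin((n−n')x)] dx, which is 0 when n+n' is even and 2n/(n²−n'²) when n+n' is odd (it need not vanish on (0, π)). For the constant mode: ∫_0^π 1 dx = π, ∫_0^π cos(nx) dx = 0, ∫_0^π sin(nx) dx = (1−(−1)^n)/n.
  u² squared terms: (2)²·∫1 dx = 4·π = 4*π.
  So ∫_0^π u² dx = 4*π.
  u' ≡ 0, so ∫_0^π (u')² dx = 0.
||u||_{H^1}^2 = (4*π) + (0) = 4*π.


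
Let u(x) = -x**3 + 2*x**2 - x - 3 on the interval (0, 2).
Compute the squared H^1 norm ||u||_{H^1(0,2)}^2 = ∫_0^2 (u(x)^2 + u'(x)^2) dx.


||u||_{H^1}^2 = 608/21

The H^1 norm (squared) on an interval (0, L) is
  ||u||_{H^1}^2 = ∫_0^L u(x)^2 dx + ∫_0^L u'(x)^2 dx.
Compute u'(x) = -3*x**2 + 4*x - 1.
Then u(x)^2 = x**6 - 4*x**5 + 6*x**4 + 2*x**3 - 11*x**2 + 6*x + 9 and u'(x)^2 = 9*x**4 - 24*x**3 + 22*x**2 - 8*x + 1.
Integrate each monomial from 0 to 2 using ∫_0^2 c·x^n dx = c·2^(n+1)/(n+1):
  ∫_0^2 u(x)^2 dx = ∫_0^2 (x^6 - 4*x^5 + 6*x^4 + 2*x^3 - 11*x^2 + 6*x + 9) dx. Term by term:
    ∫_0^2 x^6 dx = 128/7;  ∫_0^2 -4*x^5 dx = -128/3;  ∫_0^2 6*x^4 dx = 192/5;
    ∫_0^2 2*x^3 dx = 8;  ∫_0^2 -11*x^2 dx = -88/3;  ∫_0^2 6*x dx = 12;
    ∫_0^2 9 dx = 18.
  Sum: 128/7 − 128/3 + 192/5 + 8 − 88/3 + 12 + 18 = 794/35.
  ∫_0^2 u'(x)^2 dx = ∫_0^2 (9*x^4 - 24*x^3 + 22*x^2 - 8*x + 1) dx. Term by term:
    ∫_0^2 9*x^4 dx = 288/5;  ∫_0^2 -24*x^3 dx = -96;  ∫_0^2 22*x^2 dx = 176/3;
    ∫_0^2 -8*x dx = -16;  ∫_0^2 1 dx = 2.
  Sum: 288/5 − 96 + 176/3 − 16 + 2 = 94/15.
Adding: ||u||_{H^1}^2 = 794/35 + 94/15 = 608/21.


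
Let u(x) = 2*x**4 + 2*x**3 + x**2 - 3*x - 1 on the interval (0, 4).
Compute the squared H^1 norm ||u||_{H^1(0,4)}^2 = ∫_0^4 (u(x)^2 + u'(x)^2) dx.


||u||_{H^1}^2 = 131914856/315

The H^1 norm (squared) on an interval (0, L) is
  ||u||_{H^1}^2 = ∫_0^L u(x)^2 dx + ∫_0^L u'(x)^2 dx.
Compute u'(x) = 8*x**3 + 6*x**2 + 2*x - 3.
Then u(x)^2 = 4*x**8 + 8*x**7 + 8*x**6 - 8*x**5 - 15*x**4 - 10*x**3 + 7*x**2 + 6*x + 1 and u'(x)^2 = 64*x**6 + 96*x**5 + 68*x**4 - 24*x**3 - 32*x**2 - 12*x + 9.
Integrate each monomial from 0 to 4 using ∫_0^4 c·x^n dx = c·4^(n+1)/(n+1):
  ∫_0^4 u(x)^2 dx = ∫_0^4 (4*x^8 + 8*x^7 + 8*x^6 - 8*x^5 - 15*x^4 - 10*x^3 + 7*x^2 + 6*x + 1) dx. Term by term:
    ∫_0^4 4*x^8 dx = 1048576/9;  ∫_0^4 8*x^7 dx = 65536;  ∫_0^4 8*x^6 dx = 131072/7;
    ∫_0^4 -8*x^5 dx = -16384/3;  ∫_0^4 -15*x^4 dx = -3072;  ∫_0^4 -10*x^3 dx = -640;
    ∫_0^4 7*x^2 dx = 448/3;  ∫_0^4 6*x dx = 48;  ∫_0^4 1 dx = 4.
  Sum: 1048576/9 + 65536 + 131072/7 − 16384/3 − 3072 − 640 + 448/3 + 48 + 4 = 12083212/63.
  ∫_0^4 u'(x)^2 dx = ∫_0^4 (64*x^6 + 96*x^5 + 68*x^4 - 24*x^3 - 32*x^2 - 12*x + 9) dx. Term by term:
    ∫_0^4 64*x^6 dx = 1048576/7;  ∫_0^4 96*x^5 dx = 65536;  ∫_0^4 68*x^4 dx = 69632/5;
    ∫_0^4 -24*x^3 dx = -1536;  ∫_0^4 -32*x^2 dx = -2048/3;  ∫_0^4 -12*x dx = -96;
    ∫_0^4 9 dx = 36.
  Sum: 1048576/7 + 65536 + 69632/5 − 1536 − 2048/3 − 96 + 36 = 23832932/105.
Adding: ||u||_{H^1}^2 = 12083212/63 + 23832932/105 = 131914856/315.


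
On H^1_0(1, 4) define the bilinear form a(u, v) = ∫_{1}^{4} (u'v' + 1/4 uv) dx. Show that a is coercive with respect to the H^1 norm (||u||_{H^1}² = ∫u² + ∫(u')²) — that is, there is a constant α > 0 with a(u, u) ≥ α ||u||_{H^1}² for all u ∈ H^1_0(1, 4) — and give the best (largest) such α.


α = (9/4 + π^2)/(9 + π^2)

Coercivity of a(·,·) on H^1_0(1, 4) means a(u, u) ≥ α ||u||_{H^1}² for every u ∈ H^1_0.
The interval has length L = 3, and Poincaré/coercivity depend only on L. Here a(u, u) = ∫(u')² + (1/4)·∫u².
Here 0 < c = 1/4 < 1. The condition a(u,u) ≥ α||u||_{H^1}² reads (1−α)∫(u')² ≥ (α−c)∫u². Any admissible α is ≤ 1 (rapidly oscillating u have ∫u²/∫(u')² → 0), and α = 1 would force 0 ≥ (1−c)∫u², impossible since c < 1; so 1−α > 0. By the sharp Poincaré inequality on H^1_0 of an interval of length L, ∫(u')² ≥ (π/L)²∫u² with equality for the first sine mode sin(π(x−x₀)/L) (x₀ the left endpoint), so the inequality holds for all u iff (1−α)(π/L)² ≥ α − c, i.e. α ≤ ((π/L)² + c)/((π/L)² + 1) = (1 + c(L/π)²)/(1 + (L/π)²). With (π/L)² = π^2/9 and c = 1/4, the largest admissible constant is α = ((π/L)² + c)/((π/L)² + 1).
Simplifying, α = (9/4 + π^2)/(9 + π^2).


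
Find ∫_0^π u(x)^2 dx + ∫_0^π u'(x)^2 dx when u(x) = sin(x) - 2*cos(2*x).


||u||_{H^1(0,π)}^2 = 40/3 + 11*π

u'(x) = 4*sin(2*x) + cos(x).
Expand u² and (u')² and integrate term by term on (0, π), using: for integers n ≥ 1, ∫_0^π sin²(nx) dx = ∫_0^π cos²(nx) dx = π/2; for n ≠ n', ∫_0^π sin(nx)sin(n'x) dx = ∫_0^π cos(nx)cos(n'x) dx = 0; and by product-to-sum, ∫_0^π sin(nx)cos(n'x) dx = ½∫_0^π [sin((n+n')x) + sin((n−n')x)] dx, which is 0 when n+n' is even and 2n/(n²−n'²) when n+n' is odd (it need not vanish on (0, π)).
  u² squared terms: (-2)²·∫cos(2x)² dx = 4·π/2 = 2*π;  (1)²·∫sin(x)² dx = 1·π/2 = π/2.
  u² cross terms: 2·(-2)·(1)·∫cos(2x)·sin(x) dx = -4·(-2/3) = 8/3.
  So ∫_0^π u² dx = 2*π + π/2 + 8/3 = 8/3 + 5*π/2.
  (u')² squared terms: (4)²·∫sin(2x)² dx = 16·π/2 = 8*π;  (1)²·∫cos(x)² dx = 1·π/2 = π/2.
  (u')² cross terms: 2·(4)·(1)·∫sin(2x)·cos(x) dx = 8·(4/3) = 32/3.
  So ∫_0^π (u')² dx = 8*π + π/2 + 32/3 = 32/3 + 17*π/2.
||u||_{H^1}^2 = (8/3 + 5*π/2) + (32/3 + 17*π/2) = 40/3 + 11*π.


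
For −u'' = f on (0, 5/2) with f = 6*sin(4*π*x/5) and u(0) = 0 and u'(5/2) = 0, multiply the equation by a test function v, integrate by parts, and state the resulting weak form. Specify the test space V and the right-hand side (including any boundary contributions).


V = {v ∈ H^1(0, 5/2) : v(0) = 0} (test functions vanish at x = 0 where u is specified); weak form: ∫_0^5/2 u'v' dx = ∫_0^5/2 (6*sin(4*π*x/5)) v dx for all v ∈ V.

Multiply both sides by a test function v and integrate from 0 to 5/2:
  ∫_0^5/2 −u''(x) v(x) dx = ∫_0^5/2 f(x) v(x) dx.
Integrate the LHS by parts once:
  ∫_0^5/2 −u'' v dx = −[u'(x) v(x)]_0^5/2 + ∫_0^5/2 u'(x) v'(x) dx.
Thus ∫_0^5/2 u'(x) v'(x) dx = ∫_0^5/2 f(x) v(x) dx + [u'(x) v(x)]_0^5/2.
Choose V so that boundary terms are either known or forced to vanish.
Mixed BC: u(0) = 0 (Dirichlet) and u'(5/2) = 0 (Neumann). Define V = {v ∈ H^1(0, 5/2) : v(0) = 0}. Then [u' v]_0^5/2 = u'(5/2)·v(5/2) − u'(0)·0 = 0.
Weak formulation: find u (satisfying any essential BC) such that ∫_0^5/2 u'(x) v'(x) dx = ∫_0^5/2 f v dx for all v ∈ V (Dirichlet at 0 absorbed into V; the Neumann datum at x = 5/2 is zero, so no boundary term remains).
Substituting f(x) = 6*sin(4*π*x/5), the right-hand side is ∫_0^5/2 (6*sin(4*π*x/5)) v dx.


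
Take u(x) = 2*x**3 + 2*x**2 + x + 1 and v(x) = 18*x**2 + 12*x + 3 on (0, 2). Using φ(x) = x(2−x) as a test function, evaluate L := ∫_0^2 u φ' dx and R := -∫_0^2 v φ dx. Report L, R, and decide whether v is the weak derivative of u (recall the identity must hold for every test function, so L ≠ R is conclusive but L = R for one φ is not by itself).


LHS = -244/15, RHS = -244/5. No, v is not the weak derivative of u.

u(x) = 2*x**3 + 2*x**2 + x + 1, classical derivative u'(x) = 6*x**2 + 4*x + 1.
φ(x) = x(2−x), so φ'(x) = 2 - 2*x.
Note φ(0) = φ(2) = 0, so the boundary term u·φ vanishes.
LHS = ∫_0^2 u(x) φ'(x) dx = ∫_0^2 (-4*x^4 + 2*x^2 + 2) dx. Term by term:
  ∫_0^2 -4*x^4 dx = -128/5;  ∫_0^2 2*x^2 dx = 16/3;  ∫_0^2 2 dx = 4.
Sum: -128/5 + 16/3 + 4 = -244/15.
So LHS = -244/15.
∫_0^2 v(x) φ(x) dx = ∫_0^2 (-18*x^4 + 24*x^3 + 21*x^2 + 6*x) dx. Term by term:
  ∫_0^2 -18*x^4 dx = -576/5;  ∫_0^2 24*x^3 dx = 96;  ∫_0^2 21*x^2 dx = 56;
  ∫_0^2 6*x dx = 12.
Sum: -576/5 + 96 + 56 + 12 = 244/5.
So RHS = -∫_0^2 v(x) φ(x) dx = -244/5.
LHS − RHS = 488/15 ≠ 0, so the identity fails.
(For a valid weak derivative the identity must hold for EVERY test function, in particular this one. The failure shows v is NOT the weak derivative of u.)
Correct weak derivative would be u'(x) = 6*x**2 + 4*x + 1.


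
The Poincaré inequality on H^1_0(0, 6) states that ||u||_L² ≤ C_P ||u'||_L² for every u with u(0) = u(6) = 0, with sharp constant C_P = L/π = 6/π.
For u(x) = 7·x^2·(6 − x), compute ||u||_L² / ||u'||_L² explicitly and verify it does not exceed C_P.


||u||_L² / ||u'||_L² = 3*sqrt(14)/7 < C_P = 6/π.

u(x) = 7·x^2·(6 − x), so u'(x) = 21*x*(4 - x).
u(x) = 7·x^2·(6 − x) vanishes at x = 0 and x = 6, so u ∈ H^1_0(0, 6). Differentiate via the product rule and integrate the resulting polynomials term by term.
  ∫_0^6 u² dx = ∫_0^6 (49*x^6 - 588*x^5 + 1764*x^4) dx. Term by term:
    ∫_0^6 49*x^6 dx = 1959552;  ∫_0^6 -588*x^5 dx = -4572288;  ∫_0^6 1764*x^4 dx = 13716864/5.
  Sum: 1959552 − 4572288 + 13716864/5 = 653184/5.
  ∫_0^6 (u')² dx = ∫_0^6 (441*x^4 - 3528*x^3 + 7056*x^2) dx. Term by term:
    ∫_0^6 441*x^4 dx = 3429216/5;  ∫_0^6 -3528*x^3 dx = -1143072;  ∫_0^6 7056*x^2 dx = 508032.
  Sum: 3429216/5 − 1143072 + 508032 = 254016/5.
∫_0^6 u² dx = 653184/5, so ||u||_L² = 216*sqrt(70)/5.
∫_0^6 (u')² dx = 254016/5, so ||u'||_L² = 504*sqrt(5)/5.
Ratio ||u||_L² / ||u'||_L² = 3*sqrt(14)/7.
Sharp Poincaré constant on H^1_0(0, 6) is C_P = L/π = 6/π, achieved by sin(π/6·x).
A polynomial bump cannot attain the sharp Poincaré constant (only the first sine eigenfunction does), so the ratio is strictly less than C_P, consistent with ||u||_L² ≤ C_P ||u'||_L².


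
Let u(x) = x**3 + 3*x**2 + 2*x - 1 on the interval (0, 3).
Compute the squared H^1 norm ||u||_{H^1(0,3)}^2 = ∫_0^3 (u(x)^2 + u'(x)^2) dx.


||u||_{H^1}^2 = 249279/70

The H^1 norm (squared) on an interval (0, L) is
  ||u||_{H^1}^2 = ∫_0^L u(x)^2 dx + ∫_0^L u'(x)^2 dx.
Compute u'(x) = 3*x**2 + 6*x + 2.
Then u(x)^2 = x**6 + 6*x**5 + 13*x**4 + 10*x**3 - 2*x**2 - 4*x + 1 and u'(x)^2 = 9*x**4 + 36*x**3 + 48*x**2 + 24*x + 4.
Integrate each monomial from 0 to 3 using ∫_0^3 c·x^n dx = c·3^(n+1)/(n+1):
  ∫_0^3 u(x)^2 dx = ∫_0^3 (x^6 + 6*x^5 + 13*x^4 + 10*x^3 - 2*x^2 - 4*x + 1) dx. Term by term:
    ∫_0^3 x^6 dx = 2187/7;  ∫_0^3 6*x^5 dx = 729;  ∫_0^3 13*x^4 dx = 3159/5;
    ∫_0^3 10*x^3 dx = 405/2;  ∫_0^3 -2*x^2 dx = -18;  ∫_0^3 -4*x dx = -18;
    ∫_0^3 1 dx = 3.
  Sum: 2187/7 + 729 + 3159/5 + 405/2 − 18 − 18 + 3 = 128991/70.
  ∫_0^3 u'(x)^2 dx = ∫_0^3 (9*x^4 + 36*x^3 + 48*x^2 + 24*x + 4) dx. Term by term:
    ∫_0^3 9*x^4 dx = 2187/5;  ∫_0^3 36*x^3 dx = 729;  ∫_0^3 48*x^2 dx = 432;
    ∫_0^3 24*x dx = 108;  ∫_0^3 4 dx = 12.
  Sum: 2187/5 + 729 + 432 + 108 + 12 = 8592/5.
Adding: ||u||_{H^1}^2 = 128991/70 + 8592/5 = 249279/70.


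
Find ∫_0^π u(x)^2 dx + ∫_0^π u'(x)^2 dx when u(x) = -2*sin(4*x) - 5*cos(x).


||u||_{H^1(0,π)}^2 = 64/3 + 59*π

u'(x) = 5*sin(x) - 8*cos(4*x).
Expand u² and (u')² and integrate term by term on (0, π), using: for integers n ≥ 1, ∫_0^π sin²(nx) dx = ∫_0^π cos²(nx) dx = π/2; for n ≠ n', ∫_0^π sin(nx)sin(n'x) dx = ∫_0^π cos(nx)cos(n'x) dx = 0; and by product-to-sum, ∫_0^π sin(nx)cos(n'x) dx = ½∫_0^π [sin((n+n')x) + sin((n−n')x)] dx, which is 0 when n+n' is even and 2n/(n²−n'²) when n+n' is odd (it need not vanish on (0, π)).
  u² squared terms: (-5)²·∫cos(x)² dx = 25·π/2 = 25*π/2;  (-2)²·∫sin(4x)² dx = 4·π/2 = 2*π.
  u² cross terms: 2·(-5)·(-2)·∫cos(x)·sin(4x) dx = 20·(8/15) = 32/3.
  So ∫_0^π u² dx = 25*π/2 + 2*π + 32/3 = 32/3 + 29*π/2.
  (u')² squared terms: (-8)²·∫cos(4x)² dx = 64·π/2 = 32*π;  (5)²·∫sin(x)² dx = 25·π/2 = 25*π/2.
  (u')² cross terms: 2·(-8)·(5)·∫cos(4x)·sin(x) dx = -80·(-2/15) = 32/3.
  So ∫_0^π (u')² dx = 32*π + 25*π/2 + 32/3 = 32/3 + 89*π/2.
||u||_{H^1}^2 = (32/3 + 29*π/2) + (32/3 + 89*π/2) = 64/3 + 59*π.


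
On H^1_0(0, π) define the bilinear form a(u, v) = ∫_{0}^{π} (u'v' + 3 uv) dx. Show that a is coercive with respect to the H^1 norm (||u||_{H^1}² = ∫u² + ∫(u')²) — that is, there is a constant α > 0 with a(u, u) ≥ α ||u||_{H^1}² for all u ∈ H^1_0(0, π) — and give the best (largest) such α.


α = 1

Coercivity of a(·,·) on H^1_0(0, π) means a(u, u) ≥ α ||u||_{H^1}² for every u ∈ H^1_0.
The interval has length L = π, and Poincaré/coercivity depend only on L. Here a(u, u) = ∫(u')² + (3)·∫u².
Here c = 3 ≥ 1, so a(u,u) = ∫(u')² + c∫u² ≥ ∫(u')² + ∫u² = ||u||_{H^1}², i.e. α = 1 works. No larger α is possible: a(u,u) ≥ α||u||_{H^1}² means (1−α)∫(u')² ≥ (α−c)∫u², and for the modes u_n = sin(nπ(x−x₀)/L) (x₀ the left endpoint) one has ∫u_n²/∫(u_n')² = (L/(nπ))² → 0, so a(u_n,u_n)/||u_n||_{H^1}² → 1. Hence the optimal constant is α = 1.
Therefore α = 1.


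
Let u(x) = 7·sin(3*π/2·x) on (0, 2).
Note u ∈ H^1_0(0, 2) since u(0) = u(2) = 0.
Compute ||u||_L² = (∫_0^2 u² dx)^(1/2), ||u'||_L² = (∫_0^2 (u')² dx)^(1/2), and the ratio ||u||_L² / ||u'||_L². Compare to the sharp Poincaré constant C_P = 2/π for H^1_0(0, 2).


||u||_L² / ||u'||_L² = 2/(3*π) < C_P = 2/π.

u(x) = 7·sin(3*π/2·x), so u'(x) = 21*π*cos(3*π*x/2)/2.
Writing u(x) = A·sin(kπx/L) with A = 7 and k = 3, use ∫_0^L sin²(kπx/L) dx = L/2 and ∫_0^L cos²(kπx/L) dx = L/2.
u² = 49·sin²(3*π/2·x) and (u')² = 441*π^2/4·cos²(3*π/2·x), and each of sin², cos² integrates to L/2 = 1 over (0, 2).
∫_0^2 u² dx = 49, so ||u||_L² = 7.
∫_0^2 (u')² dx = 441*π^2/4, so ||u'||_L² = 21*π/2.
Ratio ||u||_L² / ||u'||_L² = 2/(3*π).
Sharp Poincaré constant on H^1_0(0, 2) is C_P = L/π = 2/π, achieved by sin(π/2·x).
This is the k = 3 harmonic; the ratio L/(kπ) is strictly less than C_P = L/π, consistent with the sharp inequality ||u||_L² ≤ C_P ||u'||_L².


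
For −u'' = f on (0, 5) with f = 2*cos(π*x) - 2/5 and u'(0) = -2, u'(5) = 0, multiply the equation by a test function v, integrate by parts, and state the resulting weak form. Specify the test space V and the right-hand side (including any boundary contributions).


V = H^1(0, 5) (v unrestricted at boundary; u is determined up to an additive constant); weak form: ∫_0^5 u'v' dx = ∫_0^5 (2*cos(π*x) - 2/5) v dx + 2·v(0) for all v ∈ V.

Multiply both sides by a test function v and integrate from 0 to 5:
  ∫_0^5 −u''(x) v(x) dx = ∫_0^5 f(x) v(x) dx.
Integrate the LHS by parts once:
  ∫_0^5 −u'' v dx = −[u'(x) v(x)]_0^5 + ∫_0^5 u'(x) v'(x) dx.
Thus ∫_0^5 u'(x) v'(x) dx = ∫_0^5 f(x) v(x) dx + [u'(x) v(x)]_0^5.
Choose V so that boundary terms are either known or forced to vanish.
u has inhomogeneous Neumann u'(0) = -2, u'(5) = 0. [u' v]_0^5 = (0)·v(5) − (-2)·v(0) = 2·v(0). Take V = H^1(0, 5); boundary term becomes part of RHS.
Weak formulation: find u (satisfying any essential BC) such that ∫_0^5 u'(x) v'(x) dx = ∫_0^5 f v dx + 2·v(0) for all v ∈ V (Neumann data are natural BCs: they enter the RHS as boundary terms).
Substituting f(x) = 2*cos(π*x) - 2/5, the right-hand side is ∫_0^5 (2*cos(π*x) - 2/5) v dx + 2·v(0).
Compatibility check (pure Neumann): taking v ≡ 1 ∈ V gives 0 = ∫_0^5 f dx + (0) − (-2), i.e. ∫_0^5 f dx must equal u'(0) − u'(5) = -2. Indeed ∫_0^5 (2*cos(π*x) - 2/5) dx = -2, so the data are compatible. The solution is then unique only up to an additive constant (fix it e.g. by requiring ∫_0^5 u dx = 0).


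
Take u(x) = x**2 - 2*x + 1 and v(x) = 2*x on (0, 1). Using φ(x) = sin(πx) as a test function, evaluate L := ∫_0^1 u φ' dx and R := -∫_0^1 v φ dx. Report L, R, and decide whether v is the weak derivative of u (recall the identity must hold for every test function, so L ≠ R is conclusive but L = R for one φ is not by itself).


LHS = 2/π, RHS = -2/π. No, v is not the weak derivative of u.

u(x) = x**2 - 2*x + 1, classical derivative u'(x) = 2*x - 2.
φ(x) = sin(πx), so φ'(x) = π*cos(π*x).
Note φ(0) = φ(1) = 0, so the boundary term u·φ vanishes.
LHS = ∫_0^1 u(x) φ'(x) dx = ∫_0^1 (π*x^2*cos(π*x) - 2*π*x*cos(π*x) + π*cos(π*x)) dx. Term by term:
  ∫_0^1 π*cos(π*x) dx = 0;  ∫_0^1 π*x^2*cos(π*x) dx = -2/π;  ∫_0^1 -2*π*x*cos(π*x) dx = 4/π.
Sum: 0 − 2/π + 4/π = 2/π.
So LHS = 2/π.
∫_0^1 v(x) φ(x) dx = ∫_0^1 (2*x*sin(π*x)) dx. Term by term:
  ∫_0^1 2*x*sin(π*x) dx = 2/π.
So RHS = -∫_0^1 v(x) φ(x) dx = -2/π.
LHS − RHS = 4/π ≠ 0, so the identity fails.
(For a valid weak derivative the identity must hold for EVERY test function, in particular this one. The failure shows v is NOT the weak derivative of u.)
Correct weak derivative would be u'(x) = 2*x - 2.


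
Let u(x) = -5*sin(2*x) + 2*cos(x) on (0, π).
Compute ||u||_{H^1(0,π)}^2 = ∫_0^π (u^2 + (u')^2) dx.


||u||_{H^1(0,π)}^2 = -160/3 + 133*π/2

u'(x) = -2*sin(x) - 10*cos(2*x).
Expand u² and (u')² and integrate term by term on (0, π), using: for integers n ≥ 1, ∫_0^π sin²(nx) dx = ∫_0^π cos²(nx) dx = π/2; for n ≠ n', ∫_0^π sin(nx)sin(n'x) dx = ∫_0^π cos(nx)cos(n'x) dx = 0; and by product-to-sum, ∫_0^π sin(nx)cos(n'x) dx = ½∫_0^π [sin((n+n')x) + sin((n−n')x)] dx, which is 0 when n+n' is even and 2n/(n²−n'²) when n+n' is odd (it need not vanish on (0, π)).
  u² squared terms: (-5)²·∫sin(2x)² dx = 25·π/2 = 25*π/2;  (2)²·∫cos(x)² dx = 4·π/2 = 2*π.
  u² cross terms: 2·(-5)·(2)·∫sin(2x)·cos(x) dx = -20·(4/3) = -80/3.
  So ∫_0^π u² dx = 25*π/2 + 2*π − 80/3 = -80/3 + 29*π/2.
  (u')² squared terms: (-10)²·∫cos(2x)² dx = 100·π/2 = 50*π;  (-2)²·∫sin(x)² dx = 4·π/2 = 2*π.
  (u')² cross terms: 2·(-10)·(-2)·∫cos(2x)·sin(x) dx = 40·(-2/3) = -80/3.
  So ∫_0^π (u')² dx = 50*π + 2*π − 80/3 = -80/3 + 52*π.
||u||_{H^1}^2 = (-80/3 + 29*π/2) + (-80/3 + 52*π) = -160/3 + 133*π/2.


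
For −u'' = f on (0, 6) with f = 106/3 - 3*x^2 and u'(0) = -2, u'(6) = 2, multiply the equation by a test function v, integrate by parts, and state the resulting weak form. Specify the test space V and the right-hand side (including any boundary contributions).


V = H^1(0, 6) (v unrestricted at boundary; u is determined up to an additive constant); weak form: ∫_0^6 u'v' dx = ∫_0^6 (106/3 - 3*x^2) v dx + 2·v(6) + 2·v(0) for all v ∈ V.

Multiply both sides by a test function v and integrate from 0 to 6:
  ∫_0^6 −u''(x) v(x) dx = ∫_0^6 f(x) v(x) dx.
Integrate the LHS by parts once:
  ∫_0^6 −u'' v dx = −[u'(x) v(x)]_0^6 + ∫_0^6 u'(x) v'(x) dx.
Thus ∫_0^6 u'(x) v'(x) dx = ∫_0^6 f(x) v(x) dx + [u'(x) v(x)]_0^6.
Choose V so that boundary terms are either known or forced to vanish.
u has inhomogeneous Neumann u'(0) = -2, u'(6) = 2. [u' v]_0^6 = (2)·v(6) − (-2)·v(0) = 2·v(6) + 2·v(0). Take V = H^1(0, 6); boundary term becomes part of RHS.
Weak formulation: find u (satisfying any essential BC) such that ∫_0^6 u'(x) v'(x) dx = ∫_0^6 f v dx + 2·v(6) + 2·v(0) for all v ∈ V (Neumann data are natural BCs: they enter the RHS as boundary terms).
Substituting f(x) = 106/3 - 3*x^2, the right-hand side is ∫_0^6 (106/3 - 3*x^2) v dx + 2·v(6) + 2·v(0).
Compatibility check (pure Neumann): taking v ≡ 1 ∈ V gives 0 = ∫_0^6 f dx + (2) − (-2), i.e. ∫_0^6 f dx must equal u'(0) − u'(6) = -4. Indeed ∫_0^6 (106/3 - 3*x^2) dx = -4, so the data are compatible. The solution is then unique only up to an additive constant (fix it e.g. by requiring ∫_0^6 u dx = 0).


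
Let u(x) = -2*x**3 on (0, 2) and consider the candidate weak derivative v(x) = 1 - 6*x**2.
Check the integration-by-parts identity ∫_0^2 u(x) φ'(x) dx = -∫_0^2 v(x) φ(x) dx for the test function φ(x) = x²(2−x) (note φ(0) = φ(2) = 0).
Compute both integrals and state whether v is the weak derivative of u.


LHS = 64/5, RHS = 172/15. No, v is not the weak derivative of u.

u(x) = -2*x**3, classical derivative u'(x) = -6*x**2.
φ(x) = x²(2−x), so φ'(x) = x*(4 - 3*x).
Note φ(0) = φ(2) = 0, so the boundary term u·φ vanishes.
LHS = ∫_0^2 u(x) φ'(x) dx = ∫_0^2 (6*x^5 - 8*x^4) dx. Term by term:
  ∫_0^2 6*x^5 dx = 64;  ∫_0^2 -8*x^4 dx = -256/5.
Sum: 64 − 256/5 = 64/5.
So LHS = 64/5.
∫_0^2 v(x) φ(x) dx = ∫_0^2 (6*x^5 - 12*x^4 - x^3 + 2*x^2) dx. Term by term:
  ∫_0^2 6*x^5 dx = 64;  ∫_0^2 -12*x^4 dx = -384/5;  ∫_0^2 -x^3 dx = -4;
  ∫_0^2 2*x^2 dx = 16/3.
Sum: 64 − 384/5 − 4 + 16/3 = -172/15.
So RHS = -∫_0^2 v(x) φ(x) dx = 172/15.
LHS − RHS = 4/3 ≠ 0, so the identity fails.
(For a valid weak derivative the identity must hold for EVERY test function, in particular this one. The failure shows v is NOT the weak derivative of u.)
Correct weak derivative would be u'(x) = -6*x**2.
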